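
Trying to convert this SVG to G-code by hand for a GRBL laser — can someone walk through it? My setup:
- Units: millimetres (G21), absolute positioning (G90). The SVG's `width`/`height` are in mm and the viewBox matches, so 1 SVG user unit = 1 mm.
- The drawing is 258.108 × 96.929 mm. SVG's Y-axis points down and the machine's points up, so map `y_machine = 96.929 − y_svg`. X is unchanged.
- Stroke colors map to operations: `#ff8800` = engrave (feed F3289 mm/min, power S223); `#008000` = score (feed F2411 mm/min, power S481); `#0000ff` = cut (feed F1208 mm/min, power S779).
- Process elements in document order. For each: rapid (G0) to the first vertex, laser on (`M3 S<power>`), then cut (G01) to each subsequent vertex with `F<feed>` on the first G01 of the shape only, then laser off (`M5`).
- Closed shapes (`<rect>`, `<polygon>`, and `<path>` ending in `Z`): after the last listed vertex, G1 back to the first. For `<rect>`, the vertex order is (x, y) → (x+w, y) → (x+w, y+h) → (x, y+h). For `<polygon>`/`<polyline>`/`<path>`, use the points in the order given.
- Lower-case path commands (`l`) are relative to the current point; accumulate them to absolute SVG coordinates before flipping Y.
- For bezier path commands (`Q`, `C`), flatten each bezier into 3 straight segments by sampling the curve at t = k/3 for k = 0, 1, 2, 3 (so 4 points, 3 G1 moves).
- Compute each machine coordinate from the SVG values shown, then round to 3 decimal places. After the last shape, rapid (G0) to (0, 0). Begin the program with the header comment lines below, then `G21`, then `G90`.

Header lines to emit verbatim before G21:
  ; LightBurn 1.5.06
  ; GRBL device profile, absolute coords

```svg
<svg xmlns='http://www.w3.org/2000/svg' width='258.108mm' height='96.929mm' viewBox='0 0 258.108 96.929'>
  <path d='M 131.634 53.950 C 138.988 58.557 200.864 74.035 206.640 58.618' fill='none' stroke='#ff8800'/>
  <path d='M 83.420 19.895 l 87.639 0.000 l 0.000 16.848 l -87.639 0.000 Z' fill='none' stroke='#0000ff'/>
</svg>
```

Since the viewBox matches the mm dimensions, user units are millimetres directly. The only transform is the Y-flip y_m = 96.929 − y_svg.

Shape 1 is a cubic bezier drawn with `<path>`. Its stroke #ff8800 means engrave at S223, F3289. After flipping Y the toolpath is (131.634,42.979) → (153.065,36.295) → (186.261,31.645) → (206.640,38.311).

Shape 2 is a rectangle drawn with `<path>`. Its stroke #0000ff means cut at S779, F1208. After flipping Y the toolpath is (83.420,77.034) → (171.059,77.034) → (171.059,60.186) → (83.420,60.186) → (83.420,77.034), returning to the start.

; LightBurn 1.5.06
; GRBL device profile, absolute coords
G21
G90
G0 X131.634 Y42.979
M3 S223
G01 X153.065 Y36.295 F3289
G01 X186.261 Y31.645
G01 X206.640 Y38.311
M5
G0 X83.420 Y77.034
M3 S779
G01 X171.059 Y77.034 F1208
G01 X171.059 Y60.186
G01 X83.420 Y60.186
G01 X83.420 Y77.034
M5
G0 X0.000 Y0.000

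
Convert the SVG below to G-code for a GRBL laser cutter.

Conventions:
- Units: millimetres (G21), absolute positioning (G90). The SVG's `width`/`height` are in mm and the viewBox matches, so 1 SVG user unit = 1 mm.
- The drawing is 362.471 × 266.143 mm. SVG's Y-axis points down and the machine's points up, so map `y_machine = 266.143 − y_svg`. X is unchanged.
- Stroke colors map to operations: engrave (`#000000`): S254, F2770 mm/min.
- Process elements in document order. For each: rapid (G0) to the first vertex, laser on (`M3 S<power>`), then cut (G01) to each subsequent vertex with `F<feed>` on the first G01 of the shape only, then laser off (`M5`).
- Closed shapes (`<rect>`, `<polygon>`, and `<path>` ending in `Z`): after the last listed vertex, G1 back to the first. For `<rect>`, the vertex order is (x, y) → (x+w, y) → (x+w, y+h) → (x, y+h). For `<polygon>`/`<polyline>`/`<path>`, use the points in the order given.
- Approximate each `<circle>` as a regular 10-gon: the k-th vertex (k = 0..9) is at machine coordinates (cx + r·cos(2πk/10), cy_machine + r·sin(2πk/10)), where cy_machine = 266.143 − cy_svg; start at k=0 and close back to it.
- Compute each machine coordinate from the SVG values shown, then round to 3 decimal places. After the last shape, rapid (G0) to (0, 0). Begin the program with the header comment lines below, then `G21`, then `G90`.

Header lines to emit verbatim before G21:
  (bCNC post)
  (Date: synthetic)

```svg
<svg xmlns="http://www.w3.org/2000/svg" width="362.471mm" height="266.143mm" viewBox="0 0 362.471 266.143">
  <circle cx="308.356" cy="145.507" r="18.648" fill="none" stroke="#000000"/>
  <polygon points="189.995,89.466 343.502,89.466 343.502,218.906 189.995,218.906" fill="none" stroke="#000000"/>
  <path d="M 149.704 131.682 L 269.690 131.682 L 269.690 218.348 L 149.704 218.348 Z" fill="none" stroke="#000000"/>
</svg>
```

Since the viewBox matches the mm dimensions, user units are millimetres directly. The only transform is the Y-flip y_m = 266.143 − y_svg.

Shape 1 is a circle drawn with `<circle>`. Its stroke #000000 means engrave at S254, F2770. After flipping Y the toolpath is (327.004,120.636) → (323.443,131.597) → (314.119,138.371) → (302.593,138.371) → (293.269,131.597) → (289.708,120.636) → (293.269,109.675) → (302.593,102.901) → (314.119,102.901) → (323.443,109.675) → (327.004,120.636), returning to the start.

Shape 2 is a rectangle drawn with `<polygon>`. Its stroke #000000 means engrave at S254, F2770. After flipping Y the toolpath is (189.995,176.677) → (343.502,176.677) → (343.502,47.237) → (189.995,47.237) → (189.995,176.677), returning to the start.

Shape 3 is a rectangle drawn with `<path>`. Its stroke #000000 means engrave at S254, F2770. After flipping Y the toolpath is (149.704,134.461) → (269.690,134.461) → (269.690,47.795) → (149.704,47.795) → (149.704,134.461), returning to the start.

(bCNC post)
(Date: synthetic)
G21
G90
G0 X327.004 Y120.636
M3 S254
G01 X323.443 Y131.597 F2770
G01 X314.119 Y138.371
G01 X302.593 Y138.371
G01 X293.269 Y131.597
G01 X289.708 Y120.636
G01 X293.269 Y109.675
G01 X302.593 Y102.901
G01 X314.119 Y102.901
G01 X323.443 Y109.675
G01 X327.004 Y120.636
M5
G0 X189.995 Y176.677
M3 S254
G01 X343.502 Y176.677 F2770
G01 X343.502 Y47.237
G01 X189.995 Y47.237
G01 X189.995 Y176.677
M5
G0 X149.704 Y134.461
M3 S254
G01 X269.690 Y134.461 F2770
G01 X269.690 Y47.795
G01 X149.704 Y47.795
G01 X149.704 Y134.461
M5
G0 X0.000 Y0.000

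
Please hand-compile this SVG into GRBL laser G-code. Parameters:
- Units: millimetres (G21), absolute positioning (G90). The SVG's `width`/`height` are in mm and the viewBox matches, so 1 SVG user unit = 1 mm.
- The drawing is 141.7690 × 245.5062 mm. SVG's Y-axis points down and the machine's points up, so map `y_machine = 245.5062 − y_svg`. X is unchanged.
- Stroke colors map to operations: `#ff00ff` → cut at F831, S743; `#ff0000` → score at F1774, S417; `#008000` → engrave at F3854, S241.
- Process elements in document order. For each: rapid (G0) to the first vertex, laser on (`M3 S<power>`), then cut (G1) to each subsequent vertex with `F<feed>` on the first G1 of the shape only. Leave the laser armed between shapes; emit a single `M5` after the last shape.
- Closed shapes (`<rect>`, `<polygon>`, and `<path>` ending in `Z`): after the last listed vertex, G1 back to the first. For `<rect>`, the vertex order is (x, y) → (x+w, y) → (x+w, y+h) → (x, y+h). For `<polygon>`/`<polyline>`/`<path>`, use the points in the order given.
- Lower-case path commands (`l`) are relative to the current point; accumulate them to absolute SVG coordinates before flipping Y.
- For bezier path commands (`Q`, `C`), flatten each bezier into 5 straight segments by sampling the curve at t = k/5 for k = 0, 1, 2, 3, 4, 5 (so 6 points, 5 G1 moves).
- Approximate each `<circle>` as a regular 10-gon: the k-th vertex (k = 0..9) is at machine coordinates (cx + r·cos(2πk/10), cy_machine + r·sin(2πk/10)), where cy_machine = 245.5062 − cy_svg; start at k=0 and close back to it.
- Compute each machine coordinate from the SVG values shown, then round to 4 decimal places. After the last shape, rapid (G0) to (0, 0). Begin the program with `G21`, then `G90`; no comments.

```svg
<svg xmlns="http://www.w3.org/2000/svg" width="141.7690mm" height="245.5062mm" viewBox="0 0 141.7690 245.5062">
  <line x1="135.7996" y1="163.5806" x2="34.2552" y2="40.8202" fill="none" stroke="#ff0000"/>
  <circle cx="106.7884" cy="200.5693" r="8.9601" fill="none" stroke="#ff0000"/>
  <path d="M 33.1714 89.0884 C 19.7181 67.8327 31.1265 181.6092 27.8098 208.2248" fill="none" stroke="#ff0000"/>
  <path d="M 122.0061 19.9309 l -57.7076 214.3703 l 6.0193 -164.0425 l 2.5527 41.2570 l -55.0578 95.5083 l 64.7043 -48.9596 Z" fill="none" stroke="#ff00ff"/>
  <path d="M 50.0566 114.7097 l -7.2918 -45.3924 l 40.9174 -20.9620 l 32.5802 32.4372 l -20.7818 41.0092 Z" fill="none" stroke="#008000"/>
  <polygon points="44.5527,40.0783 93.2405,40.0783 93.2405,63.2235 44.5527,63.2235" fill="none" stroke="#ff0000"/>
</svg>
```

G21
G90
G0 X135.7996 Y81.9256
M3 S417
G1 X34.2552 Y204.6860 F1774
G0 X115.7485 Y44.9369
M3 S417
G1 X114.0373 Y50.2035 F1774
G1 X109.5572 Y53.4585
G1 X104.0196 Y53.4585
G1 X99.5395 Y50.2035
G1 X97.8283 Y44.9369
G1 X99.5395 Y39.6703
G1 X104.0196 Y36.4153
G1 X109.5572 Y36.4153
G1 X114.0373 Y39.6703
G1 X115.7485 Y44.9369
G0 X33.1714 Y156.4178
M3 S417
G1 X27.7661 Y154.7449 F1774
G1 X26.4275 Y131.3295
G1 X27.2553 Y96.8370
G1 X28.3495 Y61.9325
G1 X27.8098 Y37.2814
G0 X122.0061 Y225.5753
M3 S743
G1 X64.2985 Y11.2050 F831
G1 X70.3178 Y175.2475
G1 X72.8705 Y133.9905
G1 X17.8127 Y38.4822
G1 X82.5170 Y87.4418
G1 X122.0061 Y225.5753
G0 X50.0566 Y130.7965
M3 S241
G1 X42.7648 Y176.1889 F3854
G1 X83.6822 Y197.1509
G1 X116.2624 Y164.7137
G1 X95.4806 Y123.7045
G1 X50.0566 Y130.7965
G0 X44.5527 Y205.4279
M3 S417
G1 X93.2405 Y205.4279 F1774
G1 X93.2405 Y182.2827
G1 X44.5527 Y182.2827
G1 X44.5527 Y205.4279
M5
G0 X0.0000 Y0.0000

Since the viewBox matches the mm dimensions, user units are millimetres directly. The only transform is the Y-flip y_m = 245.5062 − y_svg.

Shape 1 is a line segment drawn with `<line>`. Its stroke #ff0000 means score at S417, F1774. After flipping Y the toolpath is (135.7996,81.9256) → (34.2552,204.6860).

Shape 2 is a circle drawn with `<circle>`. Its stroke #ff0000 means score at S417, F1774. After flipping Y the toolpath is (115.7485,44.9369) → (114.0373,50.2035) → (109.5572,53.4585) → (104.0196,53.4585) → (99.5395,50.2035) → (97.8283,44.9369) → (99.5395,39.6703) → (104.0196,36.4153) → (109.5572,36.4153) → (114.0373,39.6703) → (115.7485,44.9369), returning to the start.

Shape 3 is a cubic bezier drawn with `<path>`. Its stroke #ff0000 means score at S417, F1774. After flipping Y the toolpath is (33.1714,156.4178) → (27.7661,154.7449) → (26.4275,131.3295) → (27.2553,96.8370) → (28.3495,61.9325) → (27.8098,37.2814).

Shape 4 is a closed polygon drawn with `<path>`. Its stroke #ff00ff means cut at S743, F831. After flipping Y the toolpath is (122.0061,225.5753) → (64.2985,11.2050) → (70.3178,175.2475) → (72.8705,133.9905) → (17.8127,38.4822) → (82.5170,87.4418) → (122.0061,225.5753), returning to the start.

Shape 5 is a regular polygon drawn with `<path>`. Its stroke #008000 means engrave at S241, F3854. After flipping Y the toolpath is (50.0566,130.7965) → (42.7648,176.1889) → (83.6822,197.1509) → (116.2624,164.7137) → (95.4806,123.7045) → (50.0566,130.7965), returning to the start.

Shape 6 is a rectangle drawn with `<polygon>`. Its stroke #ff0000 means score at S417, F1774. After flipping Y the toolpath is (44.5527,205.4279) → (93.2405,205.4279) → (93.2405,182.2827) → (44.5527,182.2827) → (44.5527,205.4279), returning to the start.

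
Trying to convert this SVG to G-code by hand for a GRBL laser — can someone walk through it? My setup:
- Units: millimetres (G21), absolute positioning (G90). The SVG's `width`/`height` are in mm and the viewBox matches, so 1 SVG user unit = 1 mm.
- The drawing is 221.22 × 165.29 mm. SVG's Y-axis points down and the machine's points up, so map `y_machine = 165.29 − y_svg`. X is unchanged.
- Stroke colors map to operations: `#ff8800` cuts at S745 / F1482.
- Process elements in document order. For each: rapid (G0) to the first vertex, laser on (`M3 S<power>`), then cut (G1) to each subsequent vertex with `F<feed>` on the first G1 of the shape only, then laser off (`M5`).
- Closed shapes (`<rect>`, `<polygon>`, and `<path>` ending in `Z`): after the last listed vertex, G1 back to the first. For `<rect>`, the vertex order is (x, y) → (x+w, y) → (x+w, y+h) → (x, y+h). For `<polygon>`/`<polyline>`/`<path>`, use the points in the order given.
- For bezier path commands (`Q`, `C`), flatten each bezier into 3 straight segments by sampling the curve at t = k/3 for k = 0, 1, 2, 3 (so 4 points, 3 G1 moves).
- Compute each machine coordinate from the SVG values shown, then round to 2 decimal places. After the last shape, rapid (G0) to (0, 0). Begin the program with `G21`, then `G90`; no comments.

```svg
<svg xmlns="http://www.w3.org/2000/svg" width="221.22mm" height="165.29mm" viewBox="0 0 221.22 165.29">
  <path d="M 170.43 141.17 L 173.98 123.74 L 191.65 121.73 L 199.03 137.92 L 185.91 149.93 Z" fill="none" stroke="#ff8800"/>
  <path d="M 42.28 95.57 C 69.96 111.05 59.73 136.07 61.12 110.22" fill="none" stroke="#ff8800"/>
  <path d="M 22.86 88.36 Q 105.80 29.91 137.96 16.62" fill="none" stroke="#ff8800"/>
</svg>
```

G21
G90
G0 X170.43 Y24.12
M3 S745
G1 X173.98 Y41.55 F1482
G1 X191.65 Y43.56
G1 X199.03 Y27.37
G1 X185.91 Y15.36
G1 X170.43 Y24.12
M5
G0 X42.28 Y69.72
M3 S745
G1 X59.16 Y53.30 F1482
G1 X61.77 Y43.94
G1 X61.12 Y55.07
M5
G0 X22.86 Y76.93
M3 S745
G1 X72.51 Y110.88 F1482
G1 X110.88 Y134.79
G1 X137.96 Y148.67
M5
G0 X0.00 Y0.00

Since the viewBox matches the mm dimensions, user units are millimetres directly. The only transform is the Y-flip y_m = 165.29 − y_svg.

Shape 1 is a regular polygon drawn with `<path>`. Its stroke #ff8800 means cut at S745, F1482. After flipping Y the toolpath is (170.43,24.12) → (173.98,41.55) → (191.65,43.56) → (199.03,27.37) → (185.91,15.36) → (170.43,24.12), returning to the start.

Shape 2 is a cubic bezier drawn with `<path>`. Its stroke #ff8800 means cut at S745, F1482. After flipping Y the toolpath is (42.28,69.72) → (59.16,53.30) → (61.77,43.94) → (61.12,55.07).

Shape 3 is a quadratic bezier drawn with `<path>`. Its stroke #ff8800 means cut at S745, F1482. After flipping Y the toolpath is (22.86,76.93) → (72.51,110.88) → (110.88,134.79) → (137.96,148.67).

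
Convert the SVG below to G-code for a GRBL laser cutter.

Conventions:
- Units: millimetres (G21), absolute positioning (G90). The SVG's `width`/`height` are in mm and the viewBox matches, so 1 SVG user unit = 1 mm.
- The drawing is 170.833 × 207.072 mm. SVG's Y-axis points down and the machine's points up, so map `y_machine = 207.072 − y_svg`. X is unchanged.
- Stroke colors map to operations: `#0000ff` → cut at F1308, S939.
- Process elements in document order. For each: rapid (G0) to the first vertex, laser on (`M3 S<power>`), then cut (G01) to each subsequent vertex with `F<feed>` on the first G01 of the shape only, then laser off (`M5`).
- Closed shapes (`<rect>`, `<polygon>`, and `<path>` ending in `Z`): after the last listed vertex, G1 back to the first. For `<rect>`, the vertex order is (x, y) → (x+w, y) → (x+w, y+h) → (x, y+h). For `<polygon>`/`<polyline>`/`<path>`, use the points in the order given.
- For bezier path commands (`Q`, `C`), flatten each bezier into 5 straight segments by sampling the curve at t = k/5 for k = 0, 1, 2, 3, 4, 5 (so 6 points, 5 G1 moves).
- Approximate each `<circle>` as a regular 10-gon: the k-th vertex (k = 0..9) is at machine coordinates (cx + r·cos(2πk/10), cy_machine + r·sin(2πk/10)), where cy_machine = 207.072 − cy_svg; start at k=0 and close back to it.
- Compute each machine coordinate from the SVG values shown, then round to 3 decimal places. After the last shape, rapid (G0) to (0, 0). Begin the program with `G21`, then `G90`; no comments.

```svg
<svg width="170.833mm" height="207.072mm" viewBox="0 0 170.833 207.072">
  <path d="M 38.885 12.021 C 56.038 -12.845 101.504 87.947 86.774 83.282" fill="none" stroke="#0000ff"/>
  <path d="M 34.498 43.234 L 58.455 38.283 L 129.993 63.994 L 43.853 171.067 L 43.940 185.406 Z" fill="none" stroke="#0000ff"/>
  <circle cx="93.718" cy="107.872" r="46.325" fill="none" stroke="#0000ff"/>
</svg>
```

1 u = 1 mm; y_m = 207.072 − y.

[1] `<path>` cubic bezier, #0000ff→cut S939 F1308: (38.885,195.051) → (51.866,196.741) → (67.394,179.366) → (81.220,154.020) → (89.097,131.797) → (86.774,123.790)

[2] `<path>` closed polygon, #0000ff→cut S939 F1308: (34.498,163.838) → (58.455,168.789) → (129.993,143.078) → (43.853,36.005) → (43.940,21.666) → (34.498,163.838) (closed)

[3] `<circle>` circle, #0000ff→cut S939 F1308: (140.043,99.200) → (131.196,126.429) → (108.033,143.258) → (79.403,143.258) → (56.240,126.429) → (47.393,99.200) → (56.240,71.971) → (79.403,55.142) → (108.033,55.142) → (131.196,71.971) → (140.043,99.200) (closed)

G21
G90
G0 X38.885 Y195.051
M3 S939
G01 X51.866 Y196.741 F1308
G01 X67.394 Y179.366
G01 X81.220 Y154.020
G01 X89.097 Y131.797
G01 X86.774 Y123.790
M5
G0 X34.498 Y163.838
M3 S939
G01 X58.455 Y168.789 F1308
G01 X129.993 Y143.078
G01 X43.853 Y36.005
G01 X43.940 Y21.666
G01 X34.498 Y163.838
M5
G0 X140.043 Y99.200
M3 S939
G01 X131.196 Y126.429 F1308
G01 X108.033 Y143.258
G01 X79.403 Y143.258
G01 X56.240 Y126.429
G01 X47.393 Y99.200
G01 X56.240 Y71.971
G01 X79.403 Y55.142
G01 X108.033 Y55.142
G01 X131.196 Y71.971
G01 X140.043 Y99.200
M5
G0 X0.000 Y0.000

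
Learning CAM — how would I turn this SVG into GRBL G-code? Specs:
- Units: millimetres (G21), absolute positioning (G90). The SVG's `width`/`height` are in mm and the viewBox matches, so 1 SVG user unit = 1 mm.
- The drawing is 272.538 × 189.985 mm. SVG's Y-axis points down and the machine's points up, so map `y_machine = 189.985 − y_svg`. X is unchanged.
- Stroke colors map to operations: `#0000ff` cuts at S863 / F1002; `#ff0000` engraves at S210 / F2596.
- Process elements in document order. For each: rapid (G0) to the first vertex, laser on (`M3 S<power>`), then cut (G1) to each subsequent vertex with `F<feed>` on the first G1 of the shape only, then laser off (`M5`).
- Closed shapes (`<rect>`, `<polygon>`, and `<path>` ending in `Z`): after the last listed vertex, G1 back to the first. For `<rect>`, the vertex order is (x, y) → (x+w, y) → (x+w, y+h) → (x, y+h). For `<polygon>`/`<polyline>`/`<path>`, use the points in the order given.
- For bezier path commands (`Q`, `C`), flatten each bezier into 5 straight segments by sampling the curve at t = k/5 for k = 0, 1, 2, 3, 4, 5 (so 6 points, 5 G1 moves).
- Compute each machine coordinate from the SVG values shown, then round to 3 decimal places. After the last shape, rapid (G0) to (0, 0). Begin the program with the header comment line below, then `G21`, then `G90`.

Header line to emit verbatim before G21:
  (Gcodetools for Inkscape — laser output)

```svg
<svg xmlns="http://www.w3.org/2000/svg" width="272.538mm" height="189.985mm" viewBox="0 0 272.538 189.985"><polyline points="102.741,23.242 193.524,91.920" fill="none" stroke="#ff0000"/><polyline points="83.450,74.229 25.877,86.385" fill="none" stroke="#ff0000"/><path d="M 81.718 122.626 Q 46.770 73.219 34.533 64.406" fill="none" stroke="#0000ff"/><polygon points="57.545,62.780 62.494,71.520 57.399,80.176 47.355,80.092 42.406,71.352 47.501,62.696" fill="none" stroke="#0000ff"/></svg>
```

1 u = 1 mm; y_m = 189.985 − y.

[1] `<polyline>` line segment, #ff0000→engrave S210 F2596: (102.741,166.743) → (193.524,98.065)

[2] `<polyline>` line segment, #ff0000→engrave S210 F2596: (83.450,115.756) → (25.877,103.600)

[3] `<path>` quadratic bezier, #0000ff→cut S863 F1002: (81.718,67.359) → (68.647,85.498) → (57.393,100.390) → (47.956,112.034) → (40.336,120.430) → (34.533,125.579)

[4] `<polygon>` regular polygon, #0000ff→cut S863 F1002: (57.545,127.205) → (62.494,118.465) → (57.399,109.809) → (47.355,109.893) → (42.406,118.633) → (47.501,127.289) → (57.545,127.205) (closed)

(Gcodetools for Inkscape — laser output)
G21
G90
G0 X102.741 Y166.743
M3 S210
G1 X193.524 Y98.065 F2596
M5
G0 X83.450 Y115.756
M3 S210
G1 X25.877 Y103.600 F2596
M5
G0 X81.718 Y67.359
M3 S863
G1 X68.647 Y85.498 F1002
G1 X57.393 Y100.390
G1 X47.956 Y112.034
G1 X40.336 Y120.430
G1 X34.533 Y125.579
M5
G0 X57.545 Y127.205
M3 S863
G1 X62.494 Y118.465 F1002
G1 X57.399 Y109.809
G1 X47.355 Y109.893
G1 X42.406 Y118.633
G1 X47.501 Y127.289
G1 X57.545 Y127.205
M5
G0 X0.000 Y0.000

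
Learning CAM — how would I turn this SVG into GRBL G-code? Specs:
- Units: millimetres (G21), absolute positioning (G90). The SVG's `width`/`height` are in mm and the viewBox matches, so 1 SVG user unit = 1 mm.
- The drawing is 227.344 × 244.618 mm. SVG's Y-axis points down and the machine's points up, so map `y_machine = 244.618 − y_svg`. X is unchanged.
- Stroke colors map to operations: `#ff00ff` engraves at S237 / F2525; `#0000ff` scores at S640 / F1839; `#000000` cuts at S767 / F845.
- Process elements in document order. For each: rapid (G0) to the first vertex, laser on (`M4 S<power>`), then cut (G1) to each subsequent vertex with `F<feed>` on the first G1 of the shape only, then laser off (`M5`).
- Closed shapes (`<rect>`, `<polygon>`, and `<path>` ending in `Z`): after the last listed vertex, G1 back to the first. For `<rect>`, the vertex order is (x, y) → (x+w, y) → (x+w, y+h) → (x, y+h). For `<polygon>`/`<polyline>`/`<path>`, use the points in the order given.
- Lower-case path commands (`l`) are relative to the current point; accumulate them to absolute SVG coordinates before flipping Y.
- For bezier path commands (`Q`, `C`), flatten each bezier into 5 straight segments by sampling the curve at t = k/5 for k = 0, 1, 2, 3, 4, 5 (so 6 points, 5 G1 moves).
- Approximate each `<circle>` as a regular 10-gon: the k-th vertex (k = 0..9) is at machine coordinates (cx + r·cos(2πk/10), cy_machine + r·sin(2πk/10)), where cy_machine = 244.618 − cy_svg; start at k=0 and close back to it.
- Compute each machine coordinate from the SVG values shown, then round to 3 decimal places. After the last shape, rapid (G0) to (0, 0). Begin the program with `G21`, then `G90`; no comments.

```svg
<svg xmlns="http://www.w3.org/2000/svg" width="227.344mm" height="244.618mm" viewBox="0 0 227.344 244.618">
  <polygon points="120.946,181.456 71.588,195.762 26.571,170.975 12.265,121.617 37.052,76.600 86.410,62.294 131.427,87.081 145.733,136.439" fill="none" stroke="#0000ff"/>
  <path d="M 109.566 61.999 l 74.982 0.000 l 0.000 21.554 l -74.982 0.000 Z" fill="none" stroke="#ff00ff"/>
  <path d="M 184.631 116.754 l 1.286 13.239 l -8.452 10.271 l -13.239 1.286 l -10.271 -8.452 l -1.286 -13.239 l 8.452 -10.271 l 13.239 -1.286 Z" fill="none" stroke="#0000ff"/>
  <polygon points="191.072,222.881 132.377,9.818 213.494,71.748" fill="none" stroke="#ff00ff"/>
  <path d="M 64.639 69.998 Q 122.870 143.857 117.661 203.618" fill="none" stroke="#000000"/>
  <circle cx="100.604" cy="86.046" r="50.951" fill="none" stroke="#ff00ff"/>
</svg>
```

1 u = 1 mm; y_m = 244.618 − y.

[1] `<polygon>` regular polygon, #0000ff→score S640 F1839: (120.946,63.162) → (71.588,48.856) → (26.571,73.643) → (12.265,123.001) → (37.052,168.018) → (86.410,182.324) → (131.427,157.537) → (145.733,108.179) → (120.946,63.162) (closed)

[2] `<path>` rectangle, #ff00ff→engrave S237 F2525: (109.566,182.619) → (184.548,182.619) → (184.548,161.065) → (109.566,161.065) → (109.566,182.619) (closed)

[3] `<path>` regular polygon, #0000ff→score S640 F1839: (184.631,127.864) → (185.917,114.625) → (177.465,104.354) → (164.226,103.068) → (153.955,111.520) → (152.669,124.759) → (161.121,135.030) → (174.360,136.316) → (184.631,127.864) (closed)

[4] `<polygon>` closed polygon, #ff00ff→engrave S237 F2525: (191.072,21.737) → (132.377,234.800) → (213.494,172.870) → (191.072,21.737) (closed)

[5] `<path>` quadratic bezier, #000000→cut S767 F845: (64.639,174.620) → (85.394,145.640) → (101.073,117.788) → (111.678,91.064) → (117.207,65.468) → (117.661,41.000)

[6] `<circle>` circle, #ff00ff→engrave S237 F2525: (151.555,158.572) → (141.824,188.520) → (116.349,207.029) → (84.859,207.029) → (59.384,188.520) → (49.653,158.572) → (59.384,128.624) → (84.859,110.115) → (116.349,110.115) → (141.824,128.624) → (151.555,158.572) (closed)

G21
G90
G0 X120.946 Y63.162
M4 S640
G1 X71.588 Y48.856 F1839
G1 X26.571 Y73.643
G1 X12.265 Y123.001
G1 X37.052 Y168.018
G1 X86.410 Y182.324
G1 X131.427 Y157.537
G1 X145.733 Y108.179
G1 X120.946 Y63.162
M5
G0 X109.566 Y182.619
M4 S237
G1 X184.548 Y182.619 F2525
G1 X184.548 Y161.065
G1 X109.566 Y161.065
G1 X109.566 Y182.619
M5
G0 X184.631 Y127.864
M4 S640
G1 X185.917 Y114.625 F1839
G1 X177.465 Y104.354
G1 X164.226 Y103.068
G1 X153.955 Y111.520
G1 X152.669 Y124.759
G1 X161.121 Y135.030
G1 X174.360 Y136.316
G1 X184.631 Y127.864
M5
G0 X191.072 Y21.737
M4 S237
G1 X132.377 Y234.800 F2525
G1 X213.494 Y172.870
G1 X191.072 Y21.737
M5
G0 X64.639 Y174.620
M4 S767
G1 X85.394 Y145.640 F845
G1 X101.073 Y117.788
G1 X111.678 Y91.064
G1 X117.207 Y65.468
G1 X117.661 Y41.000
M5
G0 X151.555 Y158.572
M4 S237
G1 X141.824 Y188.520 F2525
G1 X116.349 Y207.029
G1 X84.859 Y207.029
G1 X59.384 Y188.520
G1 X49.653 Y158.572
G1 X59.384 Y128.624
G1 X84.859 Y110.115
G1 X116.349 Y110.115
G1 X141.824 Y128.624
G1 X151.555 Y158.572
M5
G0 X0.000 Y0.000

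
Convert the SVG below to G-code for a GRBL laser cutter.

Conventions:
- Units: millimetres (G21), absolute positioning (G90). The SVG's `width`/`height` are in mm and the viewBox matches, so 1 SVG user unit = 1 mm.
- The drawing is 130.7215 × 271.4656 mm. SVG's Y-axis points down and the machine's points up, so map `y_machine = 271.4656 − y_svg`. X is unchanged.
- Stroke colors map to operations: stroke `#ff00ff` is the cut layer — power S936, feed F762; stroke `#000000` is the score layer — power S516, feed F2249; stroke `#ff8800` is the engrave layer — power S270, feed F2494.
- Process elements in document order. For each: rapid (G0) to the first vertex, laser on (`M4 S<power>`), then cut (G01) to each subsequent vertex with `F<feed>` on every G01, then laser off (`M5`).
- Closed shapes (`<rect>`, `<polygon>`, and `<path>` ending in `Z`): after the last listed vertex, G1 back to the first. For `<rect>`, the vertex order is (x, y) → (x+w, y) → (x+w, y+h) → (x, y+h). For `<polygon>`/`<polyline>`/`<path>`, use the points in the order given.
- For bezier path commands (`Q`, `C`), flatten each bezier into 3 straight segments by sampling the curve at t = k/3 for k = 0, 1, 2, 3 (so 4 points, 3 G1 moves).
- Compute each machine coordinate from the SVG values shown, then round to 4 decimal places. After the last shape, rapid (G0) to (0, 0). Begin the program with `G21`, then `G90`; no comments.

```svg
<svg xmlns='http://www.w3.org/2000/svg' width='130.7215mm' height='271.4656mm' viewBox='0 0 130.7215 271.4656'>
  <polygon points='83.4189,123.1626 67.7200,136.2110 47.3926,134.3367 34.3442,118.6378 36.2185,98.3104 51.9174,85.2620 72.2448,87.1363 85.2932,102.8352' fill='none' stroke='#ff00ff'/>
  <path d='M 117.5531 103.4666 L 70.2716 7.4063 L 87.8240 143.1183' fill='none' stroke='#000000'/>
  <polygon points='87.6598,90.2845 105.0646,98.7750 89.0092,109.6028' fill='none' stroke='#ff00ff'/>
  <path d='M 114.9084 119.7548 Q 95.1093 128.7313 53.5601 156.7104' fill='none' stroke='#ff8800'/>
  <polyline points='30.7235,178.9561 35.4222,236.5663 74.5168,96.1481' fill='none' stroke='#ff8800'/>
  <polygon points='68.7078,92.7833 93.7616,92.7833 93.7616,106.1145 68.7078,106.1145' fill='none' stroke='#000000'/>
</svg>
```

viewBox `0 0 130.7215 271.4656` with mm width/height → 1 unit = 1 mm. Flip: y_m = 271.4656 − y_svg.

**Shape 1** — `<polygon>` regular polygon, stroke `#ff00ff` → cut (S936, F762). Machine vertices: (83.4189,148.3030) → (67.7200,135.2546) → (47.3926,137.1289) → (34.3442,152.8278) → (36.2185,173.1552) → (51.9174,186.2036) → (72.2448,184.3293) → (85.2932,168.6304) → (83.4189,148.3030). Closed: final G1 returns to the first vertex.

**Shape 2** — `<path>` open polyline, stroke `#000000` → score (S516, F2249). Machine vertices: (117.5531,167.9990) → (70.2716,264.0593) → (87.8240,128.3473). Open path.

**Shape 3** — `<polygon>` regular polygon, stroke `#ff00ff` → cut (S936, F762). Machine vertices: (87.6598,181.1811) → (105.0646,172.6906) → (89.0092,161.8628) → (87.6598,181.1811). Closed: final G1 returns to the first vertex.

**Shape 4** — `<path>` quadratic bezier, stroke `#ff8800` → engrave (S270, F2494). Control points (SVG): P0=(114.9084,119.7548), P1=(95.1093,128.7313), P2=(53.5601,156.7104); sampled at t=k/3. Machine vertices: (114.9084,151.7108) → (99.2923,143.6151) → (78.8429,131.2965) → (53.5601,114.7552). Open path.

**Shape 5** — `<polyline>` open polyline, stroke `#ff8800` → engrave (S270, F2494). Machine vertices: (30.7235,92.5095) → (35.4222,34.8993) → (74.5168,175.3175). Open path.

**Shape 6** — `<polygon>` rectangle, stroke `#000000` → score (S516, F2249). Machine vertices: (68.7078,178.6823) → (93.7616,178.6823) → (93.7616,165.3511) → (68.7078,165.3511) → (68.7078,178.6823). Closed: final G1 returns to the first vertex.

G21
G90
G0 X83.4189 Y148.3030
M4 S936
G01 X67.7200 Y135.2546 F762
G01 X47.3926 Y137.1289 F762
G01 X34.3442 Y152.8278 F762
G01 X36.2185 Y173.1552 F762
G01 X51.9174 Y186.2036 F762
G01 X72.2448 Y184.3293 F762
G01 X85.2932 Y168.6304 F762
G01 X83.4189 Y148.3030 F762
M5
G0 X117.5531 Y167.9990
M4 S516
G01 X70.2716 Y264.0593 F2249
G01 X87.8240 Y128.3473 F2249
M5
G0 X87.6598 Y181.1811
M4 S936
G01 X105.0646 Y172.6906 F762
G01 X89.0092 Y161.8628 F762
G01 X87.6598 Y181.1811 F762
M5
G0 X114.9084 Y151.7108
M4 S270
G01 X99.2923 Y143.6151 F2494
G01 X78.8429 Y131.2965 F2494
G01 X53.5601 Y114.7552 F2494
M5
G0 X30.7235 Y92.5095
M4 S270
G01 X35.4222 Y34.8993 F2494
G01 X74.5168 Y175.3175 F2494
M5
G0 X68.7078 Y178.6823
M4 S516
G01 X93.7616 Y178.6823 F2249
G01 X93.7616 Y165.3511 F2249
G01 X68.7078 Y165.3511 F2249
G01 X68.7078 Y178.6823 F2249
M5
G0 X0.0000 Y0.0000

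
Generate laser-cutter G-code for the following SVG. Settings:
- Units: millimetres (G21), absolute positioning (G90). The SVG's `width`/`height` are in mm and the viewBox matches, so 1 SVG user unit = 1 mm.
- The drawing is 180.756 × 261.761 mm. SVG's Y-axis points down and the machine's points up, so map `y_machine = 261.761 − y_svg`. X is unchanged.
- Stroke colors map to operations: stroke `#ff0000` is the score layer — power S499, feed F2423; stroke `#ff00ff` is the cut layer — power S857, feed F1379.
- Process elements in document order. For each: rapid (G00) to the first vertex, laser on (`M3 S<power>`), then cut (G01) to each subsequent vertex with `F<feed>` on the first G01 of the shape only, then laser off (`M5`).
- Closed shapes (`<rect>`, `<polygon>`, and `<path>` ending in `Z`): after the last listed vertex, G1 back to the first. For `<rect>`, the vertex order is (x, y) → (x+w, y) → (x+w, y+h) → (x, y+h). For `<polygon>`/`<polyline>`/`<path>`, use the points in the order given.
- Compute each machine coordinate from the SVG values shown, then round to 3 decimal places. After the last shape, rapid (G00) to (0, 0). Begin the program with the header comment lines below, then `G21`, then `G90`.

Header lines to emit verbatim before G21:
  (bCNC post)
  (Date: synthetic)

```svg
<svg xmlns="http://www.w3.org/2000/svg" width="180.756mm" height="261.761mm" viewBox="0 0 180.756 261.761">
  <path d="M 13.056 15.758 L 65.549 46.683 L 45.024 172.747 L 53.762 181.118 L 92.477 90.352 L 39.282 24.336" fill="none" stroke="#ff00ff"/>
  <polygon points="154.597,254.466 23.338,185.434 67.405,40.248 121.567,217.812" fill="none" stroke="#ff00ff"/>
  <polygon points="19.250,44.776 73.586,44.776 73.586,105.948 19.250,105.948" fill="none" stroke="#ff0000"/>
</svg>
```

Since the viewBox matches the mm dimensions, user units are millimetres directly. The only transform is the Y-flip y_m = 261.761 − y_svg.

Shape 1 is a open polyline drawn with `<path>`. Its stroke #ff00ff means cut at S857, F1379. After flipping Y the toolpath is (13.056,246.003) → (65.549,215.078) → (45.024,89.014) → (53.762,80.643) → (92.477,171.409) → (39.282,237.425).

Shape 2 is a closed polygon drawn with `<polygon>`. Its stroke #ff00ff means cut at S857, F1379. After flipping Y the toolpath is (154.597,7.295) → (23.338,76.327) → (67.405,221.513) → (121.567,43.949) → (154.597,7.295), returning to the start.

Shape 3 is a rectangle drawn with `<polygon>`. Its stroke #ff0000 means score at S499, F2423. After flipping Y the toolpath is (19.250,216.985) → (73.586,216.985) → (73.586,155.813) → (19.250,155.813) → (19.250,216.985), returning to the start.

(bCNC post)
(Date: synthetic)
G21
G90
G00 X13.056 Y246.003
M3 S857
G01 X65.549 Y215.078 F1379
G01 X45.024 Y89.014
G01 X53.762 Y80.643
G01 X92.477 Y171.409
G01 X39.282 Y237.425
M5
G00 X154.597 Y7.295
M3 S857
G01 X23.338 Y76.327 F1379
G01 X67.405 Y221.513
G01 X121.567 Y43.949
G01 X154.597 Y7.295
M5
G00 X19.250 Y216.985
M3 S499
G01 X73.586 Y216.985 F2423
G01 X73.586 Y155.813
G01 X19.250 Y155.813
G01 X19.250 Y216.985
M5
G00 X0.000 Y0.000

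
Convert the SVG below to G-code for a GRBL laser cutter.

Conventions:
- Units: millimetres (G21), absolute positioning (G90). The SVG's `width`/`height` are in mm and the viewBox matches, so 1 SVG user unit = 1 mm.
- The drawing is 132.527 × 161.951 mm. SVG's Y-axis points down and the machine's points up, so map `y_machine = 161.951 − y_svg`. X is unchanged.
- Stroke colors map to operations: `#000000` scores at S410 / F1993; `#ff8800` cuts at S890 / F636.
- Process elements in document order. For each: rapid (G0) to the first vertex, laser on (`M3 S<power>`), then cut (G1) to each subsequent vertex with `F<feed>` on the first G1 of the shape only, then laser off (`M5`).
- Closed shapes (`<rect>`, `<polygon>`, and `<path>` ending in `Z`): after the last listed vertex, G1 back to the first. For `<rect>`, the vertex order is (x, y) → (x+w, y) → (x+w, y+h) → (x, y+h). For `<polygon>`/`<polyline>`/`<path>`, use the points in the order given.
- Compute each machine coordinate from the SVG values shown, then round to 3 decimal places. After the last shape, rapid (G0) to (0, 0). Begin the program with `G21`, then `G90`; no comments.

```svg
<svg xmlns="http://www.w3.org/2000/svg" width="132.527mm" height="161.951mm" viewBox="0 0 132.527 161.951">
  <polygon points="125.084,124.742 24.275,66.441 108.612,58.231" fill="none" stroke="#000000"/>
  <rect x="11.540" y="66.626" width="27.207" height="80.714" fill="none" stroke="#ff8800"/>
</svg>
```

G21
G90
G0 X125.084 Y37.209
M3 S410
G1 X24.275 Y95.510 F1993
G1 X108.612 Y103.720
G1 X125.084 Y37.209
M5
G0 X11.540 Y95.325
M3 S890
G1 X38.747 Y95.325 F636
G1 X38.747 Y14.611
G1 X11.540 Y14.611
G1 X11.540 Y95.325
M5
G0 X0.000 Y0.000

1 u = 1 mm; y_m = 161.951 − y.

[1] `<polygon>` closed polygon, #000000→score S410 F1993: (125.084,37.209) → (24.275,95.510) → (108.612,103.720) → (125.084,37.209) (closed)

[2] `<rect>` rectangle, #ff8800→cut S890 F636: (11.540,95.325) → (38.747,95.325) → (38.747,14.611) → (11.540,14.611) → (11.540,95.325) (closed)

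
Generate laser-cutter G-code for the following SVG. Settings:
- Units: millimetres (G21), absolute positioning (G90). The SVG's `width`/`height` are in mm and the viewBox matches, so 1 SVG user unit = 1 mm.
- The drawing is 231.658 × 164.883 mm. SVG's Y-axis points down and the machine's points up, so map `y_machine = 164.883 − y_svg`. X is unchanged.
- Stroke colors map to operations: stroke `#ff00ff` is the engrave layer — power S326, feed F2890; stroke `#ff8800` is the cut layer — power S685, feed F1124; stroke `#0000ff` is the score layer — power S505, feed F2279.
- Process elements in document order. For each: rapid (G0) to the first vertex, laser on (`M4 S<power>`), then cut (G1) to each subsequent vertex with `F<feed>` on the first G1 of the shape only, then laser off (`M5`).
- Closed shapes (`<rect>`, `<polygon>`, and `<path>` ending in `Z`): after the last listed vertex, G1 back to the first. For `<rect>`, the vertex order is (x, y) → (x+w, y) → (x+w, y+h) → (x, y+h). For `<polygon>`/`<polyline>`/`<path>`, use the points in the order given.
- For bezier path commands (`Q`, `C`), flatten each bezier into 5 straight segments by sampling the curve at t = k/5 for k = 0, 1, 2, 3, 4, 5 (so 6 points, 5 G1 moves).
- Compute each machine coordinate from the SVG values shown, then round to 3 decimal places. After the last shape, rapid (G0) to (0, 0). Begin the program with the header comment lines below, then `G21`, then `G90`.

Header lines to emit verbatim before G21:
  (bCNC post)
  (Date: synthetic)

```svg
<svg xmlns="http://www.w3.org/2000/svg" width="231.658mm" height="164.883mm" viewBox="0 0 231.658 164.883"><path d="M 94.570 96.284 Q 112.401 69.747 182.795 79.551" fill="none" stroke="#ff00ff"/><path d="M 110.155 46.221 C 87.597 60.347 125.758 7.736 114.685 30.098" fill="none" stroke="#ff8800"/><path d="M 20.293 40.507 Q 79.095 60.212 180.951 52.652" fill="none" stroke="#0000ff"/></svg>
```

(bCNC post)
(Date: synthetic)
G21
G90
G0 X94.570 Y68.599
M4 S326
G1 X103.805 Y77.760 F2890
G1 X117.245 Y84.014
G1 X134.890 Y87.361
G1 X156.740 Y87.800
G1 X182.795 Y85.332
M5
G0 X110.155 Y118.662
M4 S685
G1 X103.027 Y117.061 F1124
G1 X105.194 Y124.675
G1 X111.377 Y134.702
G1 X116.300 Y140.339
G1 X114.685 Y134.785
M5
G0 X20.293 Y124.376
M4 S505
G1 X45.536 Y117.585 F2279
G1 X74.223 Y112.974
G1 X106.355 Y110.545
G1 X141.931 Y110.298
G1 X180.951 Y112.231
M5
G0 X0.000 Y0.000

Since the viewBox matches the mm dimensions, user units are millimetres directly. The only transform is the Y-flip y_m = 164.883 − y_svg.

Shape 1 is a quadratic bezier drawn with `<path>`. Its stroke #ff00ff means engrave at S326, F2890. After flipping Y the toolpath is (94.570,68.599) → (103.805,77.760) → (117.245,84.014) → (134.890,87.361) → (156.740,87.800) → (182.795,85.332).

Shape 2 is a cubic bezier drawn with `<path>`. Its stroke #ff8800 means cut at S685, F1124. After flipping Y the toolpath is (110.155,118.662) → (103.027,117.061) → (105.194,124.675) → (111.377,134.702) → (116.300,140.339) → (114.685,134.785).

Shape 3 is a quadratic bezier drawn with `<path>`. Its stroke #0000ff means score at S505, F2279. After flipping Y the toolpath is (20.293,124.376) → (45.536,117.585) → (74.223,112.974) → (106.355,110.545) → (141.931,110.298) → (180.951,112.231).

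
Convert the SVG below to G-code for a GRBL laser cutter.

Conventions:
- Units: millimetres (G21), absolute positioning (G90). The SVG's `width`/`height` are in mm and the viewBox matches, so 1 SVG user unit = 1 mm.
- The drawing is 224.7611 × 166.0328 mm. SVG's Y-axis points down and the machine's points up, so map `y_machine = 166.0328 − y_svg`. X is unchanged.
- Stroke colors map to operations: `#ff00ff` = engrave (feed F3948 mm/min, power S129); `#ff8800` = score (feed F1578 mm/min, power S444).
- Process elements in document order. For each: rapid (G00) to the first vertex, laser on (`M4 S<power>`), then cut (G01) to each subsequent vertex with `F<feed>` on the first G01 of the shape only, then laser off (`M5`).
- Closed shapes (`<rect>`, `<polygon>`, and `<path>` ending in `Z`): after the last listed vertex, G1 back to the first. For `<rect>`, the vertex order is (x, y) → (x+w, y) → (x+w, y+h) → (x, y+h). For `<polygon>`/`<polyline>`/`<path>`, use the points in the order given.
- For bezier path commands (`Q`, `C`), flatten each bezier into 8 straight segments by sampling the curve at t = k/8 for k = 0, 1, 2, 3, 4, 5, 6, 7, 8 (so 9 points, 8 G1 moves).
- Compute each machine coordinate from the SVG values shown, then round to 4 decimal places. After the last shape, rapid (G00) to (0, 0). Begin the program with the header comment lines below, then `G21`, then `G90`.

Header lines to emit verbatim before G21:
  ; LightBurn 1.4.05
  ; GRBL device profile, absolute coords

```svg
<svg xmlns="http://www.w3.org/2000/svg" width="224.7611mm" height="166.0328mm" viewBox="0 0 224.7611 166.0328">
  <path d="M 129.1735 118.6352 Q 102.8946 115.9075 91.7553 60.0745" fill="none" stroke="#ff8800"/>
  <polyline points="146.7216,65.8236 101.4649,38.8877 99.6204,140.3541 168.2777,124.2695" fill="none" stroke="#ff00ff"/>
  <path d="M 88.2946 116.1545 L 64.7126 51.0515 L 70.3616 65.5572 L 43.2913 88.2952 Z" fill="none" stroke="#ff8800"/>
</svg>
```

; LightBurn 1.4.05
; GRBL device profile, absolute coords
G21
G90
G00 X129.1735 Y47.3976
M4 S444
G01 X122.8403 Y48.9093 F1578
G01 X116.9803 Y52.0805
G01 X111.5933 Y56.9113
G01 X106.6795 Y63.4016
G01 X102.2388 Y71.5515
G01 X98.2712 Y81.3609
G01 X94.7767 Y92.8298
G01 X91.7553 Y105.9583
M5
G00 X146.7216 Y100.2092
M4 S129
G01 X101.4649 Y127.1451 F3948
G01 X99.6204 Y25.6787
G01 X168.2777 Y41.7633
M5
G00 X88.2946 Y49.8783
M4 S444
G01 X64.7126 Y114.9813 F1578
G01 X70.3616 Y100.4756
G01 X43.2913 Y77.7376
G01 X88.2946 Y49.8783
M5
G00 X0.0000 Y0.0000

1 u = 1 mm; y_m = 166.0328 − y.

[1] `<path>` quadratic bezier, #ff8800→score S444 F1578: (129.1735,47.3976) → (122.8403,48.9093) → (116.9803,52.0805) → (111.5933,56.9113) → (106.6795,63.4016) → (102.2388,71.5515) → (98.2712,81.3609) → (94.7767,92.8298) → (91.7553,105.9583)

[2] `<polyline>` open polyline, #ff00ff→engrave S129 F3948: (146.7216,100.2092) → (101.4649,127.1451) → (99.6204,25.6787) → (168.2777,41.7633)

[3] `<path>` closed polygon, #ff8800→score S444 F1578: (88.2946,49.8783) → (64.7126,114.9813) → (70.3616,100.4756) → (43.2913,77.7376) → (88.2946,49.8783) (closed)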